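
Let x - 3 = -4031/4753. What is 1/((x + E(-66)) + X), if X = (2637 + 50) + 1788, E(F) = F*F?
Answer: 4753/41983971 ≈ 0.00011321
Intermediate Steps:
E(F) = F²
x = 10228/4753 (x = 3 - 4031/4753 = 10228/4753 ≈ 2.1519)
X = 4475 (X = 2687 + 1788 = 4475)
1/((x + E(-66)) + X) = 1/((10228/4753 + (-66)²) + 4475) = 1/((10228/4753 + 4356) + 4475) = 1/(20714296/4753 + 4475) = 1/(41983971/4753) = 4753/41983971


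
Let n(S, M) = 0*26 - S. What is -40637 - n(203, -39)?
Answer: -40434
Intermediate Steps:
n(S, M) = -S (n(S, M) = 0 - S = -S)
-40637 - n(203, -39) = -40637 - (-1)*203 = -40637 - 1*(-203) = -40637 + 203 = -40434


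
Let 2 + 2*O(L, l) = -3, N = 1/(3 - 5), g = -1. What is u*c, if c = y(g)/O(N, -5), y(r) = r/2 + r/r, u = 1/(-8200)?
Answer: 1/41000 ≈ 2.4390e-5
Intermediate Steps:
u = -1/8200 ≈ -0.00012195
N = -½ (N = 1/(-2) = -½ ≈ -0.50000)
O(L, l) = -5/2 (O(L, l) = -1 + (½)*(-3) = -1 - 3/2 = -5/2)
y(r) = 1 + r/2 (y(r) = r*(½) + 1 = r/2 + 1 = 1 + r/2)
c = -⅕ (c = (1 + (½)*(-1))/(-5/2) = (1 - ½)*(-⅖) = (½)*(-⅖) = -⅕ ≈ -0.20000)
u*c = -1/8200*(-⅕) = 1/41000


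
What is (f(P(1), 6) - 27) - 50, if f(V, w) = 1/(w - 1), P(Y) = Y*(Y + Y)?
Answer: -384/5 ≈ -76.800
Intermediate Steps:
P(Y) = 2*Y² (P(Y) = Y*(2*Y) = 2*Y²)
f(V, w) = 1/(-1 + w)
(f(P(1), 6) - 27) - 50 = (1/(-1 + 6) - 27) - 50 = (1/5 - 27) - 50 = (⅕ - 27) - 50 = -134/5 - 50 = -384/5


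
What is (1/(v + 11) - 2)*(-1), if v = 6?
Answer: 33/17 ≈ 1.9412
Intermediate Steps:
(1/(v + 11) - 2)*(-1) = (1/(6 + 11) - 2)*(-1) = (1/17 - 2)*(-1) = -33/17*(-1) = 33/17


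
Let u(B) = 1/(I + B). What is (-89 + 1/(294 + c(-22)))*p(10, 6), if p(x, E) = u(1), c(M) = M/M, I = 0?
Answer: -26254/295 ≈ -88.997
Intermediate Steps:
c(M) = 1
u(B) = 1/B (u(B) = 1/(0 + B) = 1/B)
p(x, E) = 1 (p(x, E) = 1/1 = 1)
(-89 + 1/(294 + c(-22)))*p(10, 6) = (-89 + 1/(294 + 1))*1 = (-89 + 1/295)*1 = -26254/295*1 = -26254/295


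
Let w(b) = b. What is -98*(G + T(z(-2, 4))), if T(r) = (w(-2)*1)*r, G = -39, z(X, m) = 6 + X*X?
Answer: 5782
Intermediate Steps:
z(X, m) = 6 + X²
T(r) = -2*r (T(r) = (-2*1)*r = -2*r)
-98*(G + T(z(-2, 4))) = -98*(-39 - 2*(6 + (-2)²)) = -98*(-39 - 2*(6 + 4)) = -98*(-39 - 2*10) = -98*(-39 - 20) = -98*(-59) = 5782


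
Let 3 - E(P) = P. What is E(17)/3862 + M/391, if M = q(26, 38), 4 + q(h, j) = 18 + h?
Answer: 74503/755021 ≈ 0.098677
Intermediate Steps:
E(P) = 3 - P
q(h, j) = 14 + h (q(h, j) = -4 + (18 + h) = 14 + h)
M = 40 (M = 14 + 26 = 40)
E(17)/3862 + M/391 = (3 - 1*17)/3862 + 40/391 = (3 - 17)*(1/3862) + 40*(1/391) = -14*1/3862 + 40/391 = -7/1931 + 40/391 = 74503/755021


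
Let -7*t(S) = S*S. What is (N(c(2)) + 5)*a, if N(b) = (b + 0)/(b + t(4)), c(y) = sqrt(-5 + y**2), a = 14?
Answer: 22036/305 - 1568*I/305 ≈ 72.249 - 5.141*I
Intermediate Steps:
t(S) = -S**2/7 (t(S) = -S*S/7 = -S**2/7)
N(b) = b/(-16/7 + b) (N(b) = (b + 0)/(b - 1/7*4**2) = b/(b - 1/7*16) = b/(b - 16/7) = b/(-16/7 + b))
(N(c(2)) + 5)*a = (7*sqrt(-5 + 2**2)/(-16 + 7*sqrt(-5 + 2**2)) + 5)*14 = (7*sqrt(-5 + 4)/(-16 + 7*sqrt(-5 + 4)) + 5)*14 = (7*sqrt(-1)/(-16 + 7*sqrt(-1)) + 5)*14 = (7*I/(-16 + 7*I) + 5)*14 = (7*I*((-16 - 7*I)/305) + 5)*14 = (7*I*(-16 - 7*I)/305 + 5)*14 = (5 + 7*I*(-16 - 7*I)/305)*14 = 70 + 98*I*(-16 - 7*I)/305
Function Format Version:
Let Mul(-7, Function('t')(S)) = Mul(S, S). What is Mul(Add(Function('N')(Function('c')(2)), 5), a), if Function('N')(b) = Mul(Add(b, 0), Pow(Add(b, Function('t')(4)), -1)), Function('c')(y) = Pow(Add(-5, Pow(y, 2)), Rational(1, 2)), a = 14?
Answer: Add(Rational(22036, 305), Mul(Rational(-1568, 305), I)) ≈ Add(72.249, Mul(-5.1410, I))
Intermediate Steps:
Function('t')(S) = Mul(Rational(-1, 7), Pow(S, 2)) (Function('t')(S) = Mul(Rational(-1, 7), Mul(S, S)) = Mul(Rational(-1, 7), Pow(S, 2)))
Function('N')(b) = Mul(b, Pow(Add(Rational(-16, 7), b), -1)) (Function('N')(b) = Mul(Add(b, 0), Pow(Add(b, Mul(Rational(-1, 7), Pow(4, 2))), -1)) = Mul(b, Pow(Add(b, Mul(Rational(-1, 7), 16)), -1)) = Mul(b, Pow(Add(b, Rational(-16, 7)), -1)) = Mul(b, Pow(Add(Rational(-16, 7), b), -1)))
Mul(Add(Function('N')(Function('c')(2)), 5), a) = Mul(Add(Mul(7, Pow(Add(-5, Pow(2, 2)), Rational(1, 2)), Pow(Add(-16, Mul(7, Pow(Add(-5, Pow(2, 2)), Rational(1, 2)))), -1)), 5), 14) = Mul(Add(Mul(7, Pow(Add(-5, 4), Rational(1, 2)), Pow(Add(-16, Mul(7, Pow(Add(-5, 4), Rational(1, 2)))), -1)), 5), 14) = Mul(Add(Mul(7, Pow(-1, Rational(1, 2)), Pow(Add(-16, Mul(7, Pow(-1, Rational(1, 2)))), -1)), 5), 14) = Mul(Add(Mul(7, I, Pow(Add(-16, Mul(7, I)), -1)), 5), 14) = Mul(Add(Mul(7, I, Mul(Rational(1, 305), Add(-16, Mul(-7, I)))), 5), 14) = Mul(Add(Mul(Rational(7, 305), I, Add(-16, Mul(-7, I))), 5), 14) = Mul(Add(5, Mul(Rational(7, 305), I, Add(-16, Mul(-7, I)))), 14) = Add(70, Mul(Rational(98, 305), I, Add(-16, Mul(-7, I))))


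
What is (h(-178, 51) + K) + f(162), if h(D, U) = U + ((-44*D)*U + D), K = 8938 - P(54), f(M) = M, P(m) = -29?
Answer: 408434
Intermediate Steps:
K = 8967 (K = 8938 - 1*(-29) = 8938 + 29 = 8967)
h(D, U) = D + U - 44*D*U (h(D, U) = U + (-44*D*U + D) = U + (D - 44*D*U) = D + U - 44*D*U)
(h(-178, 51) + K) + f(162) = ((-178 + 51 - 44*(-178)*51) + 8967) + 162 = ((-178 + 51 + 399432) + 8967) + 162 = (399305 + 8967) + 162 = 408272 + 162 = 408434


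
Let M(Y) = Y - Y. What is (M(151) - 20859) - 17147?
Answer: -38006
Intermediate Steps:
M(Y) = 0
(M(151) - 20859) - 17147 = (0 - 20859) - 17147 = -20859 - 17147 = -38006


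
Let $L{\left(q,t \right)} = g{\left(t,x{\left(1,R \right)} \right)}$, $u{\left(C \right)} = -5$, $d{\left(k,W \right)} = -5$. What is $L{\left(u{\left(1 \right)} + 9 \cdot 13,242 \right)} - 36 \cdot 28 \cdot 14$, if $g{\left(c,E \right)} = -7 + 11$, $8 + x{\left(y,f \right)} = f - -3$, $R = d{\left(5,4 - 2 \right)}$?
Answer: $-14108$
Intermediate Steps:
$R = -5$
$x{\left(y,f \right)} = -5 + f$ ($x{\left(y,f \right)} = -8 + \left(f - -3\right) = -8 + \left(f + 3\right) = -8 + \left(3 + f\right) = -5 + f$)
$g{\left(c,E \right)} = 4$
$L{\left(q,t \right)} = 4$
$L{\left(u{\left(1 \right)} + 9 \cdot 13,242 \right)} - 36 \cdot 28 \cdot 14 = 4 - 36 \cdot 28 \cdot 14 = 4 - 1008 \cdot 14 = 4 - 14112 = -14108$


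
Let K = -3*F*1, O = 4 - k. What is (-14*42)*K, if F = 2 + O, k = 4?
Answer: 3528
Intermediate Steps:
O = 0 (O = 4 - 1*4 = 4 - 4 = 0)
F = 2 (F = 2 + 0 = 2)
K = -6 (K = -3*2*1 = -6*1 = -6)
(-14*42)*K = -14*42*(-6) = -588*(-6) = 3528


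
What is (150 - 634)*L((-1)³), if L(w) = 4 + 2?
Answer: -2904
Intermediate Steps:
L(w) = 6
(150 - 634)*L((-1)³) = (150 - 634)*6 = -484*6 = -2904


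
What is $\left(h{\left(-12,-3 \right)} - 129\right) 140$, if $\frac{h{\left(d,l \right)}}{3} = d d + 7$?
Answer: $45360$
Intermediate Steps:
$h{\left(d,l \right)} = 21 + 3 d^{2}$ ($h{\left(d,l \right)} = 3 \left(d d + 7\right) = 3 \left(d^{2} + 7\right) = 3 \left(7 + d^{2}\right) = 21 + 3 d^{2}$)
$\left(h{\left(-12,-3 \right)} - 129\right) 140 = \left(\left(21 + 3 \left(-12\right)^{2}\right) - 129\right) 140 = \left(\left(21 + 3 \cdot 144\right) - 129\right) 140 = \left(\left(21 + 432\right) - 129\right) 140 = \left(453 - 129\right) 140 = 324 \cdot 140 = 45360$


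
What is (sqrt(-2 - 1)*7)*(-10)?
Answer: -70*I*sqrt(3) ≈ -121.24*I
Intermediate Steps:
(sqrt(-2 - 1)*7)*(-10) = (sqrt(-3)*7)*(-10) = ((I*sqrt(3))*7)*(-10) = (7*I*sqrt(3))*(-10) = -70*I*sqrt(3)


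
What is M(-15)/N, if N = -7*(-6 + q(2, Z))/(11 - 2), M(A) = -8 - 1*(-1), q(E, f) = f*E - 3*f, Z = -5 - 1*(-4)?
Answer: -9/5 ≈ -1.8000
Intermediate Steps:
Z = -1 (Z = -5 + 4 = -1)
q(E, f) = -3*f + E*f (q(E, f) = E*f - 3*f = -3*f + E*f)
M(A) = -7 (M(A) = -8 + 1 = -7)
N = 35/9 (N = -7*(-6 - (-3 + 2))/(11 - 2) = -7*(-6 - 1*(-1))/9 = -7*(-6 + 1)/9 = -(-35)/9 = -7*(-5/9) = 35/9 ≈ 3.8889)
M(-15)/N = -7/35/9 = -7*9/35 = -9/5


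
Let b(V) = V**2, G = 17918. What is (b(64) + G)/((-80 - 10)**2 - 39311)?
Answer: -22014/31211 ≈ -0.70533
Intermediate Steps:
(b(64) + G)/((-80 - 10)**2 - 39311) = (64**2 + 17918)/((-80 - 10)**2 - 39311) = (4096 + 17918)/((-90)**2 - 39311) = 22014/(8100 - 39311) = 22014/(-31211) = 22014*(-1/31211) = -22014/31211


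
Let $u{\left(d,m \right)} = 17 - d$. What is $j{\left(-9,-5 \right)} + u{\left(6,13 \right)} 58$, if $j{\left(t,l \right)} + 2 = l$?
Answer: $631$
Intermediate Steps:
$j{\left(t,l \right)} = -2 + l$
$j{\left(-9,-5 \right)} + u{\left(6,13 \right)} 58 = \left(-2 - 5\right) + \left(17 - 6\right) 58 = -7 + \left(17 - 6\right) 58 = -7 + 11 \cdot 58 = -7 + 638 = 631$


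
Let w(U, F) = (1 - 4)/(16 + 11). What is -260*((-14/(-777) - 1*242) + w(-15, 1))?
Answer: 20960420/333 ≈ 62944.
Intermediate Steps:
w(U, F) = -⅑ (w(U, F) = -3/27 = -3*1/27 = -⅑)
-260*((-14/(-777) - 1*242) + w(-15, 1)) = -260*((-14/(-777) - 1*242) - ⅑) = -260*((-14*(-1/777) - 242) - ⅑) = -260*((2/111 - 242) - ⅑) = -260*(-26860/111 - ⅑) = -260*(-80617/333) = 20960420/333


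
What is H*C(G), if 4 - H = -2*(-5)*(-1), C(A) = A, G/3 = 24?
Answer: 1008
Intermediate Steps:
G = 72 (G = 3*24 = 72)
H = 14 (H = 4 - (-2*(-5))*(-1) = 4 - 10*(-1) = 4 - 1*(-10) = 4 + 10 = 14)
H*C(G) = 14*72 = 1008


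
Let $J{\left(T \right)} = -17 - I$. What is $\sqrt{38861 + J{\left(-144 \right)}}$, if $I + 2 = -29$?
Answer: $5 \sqrt{1555} \approx 197.17$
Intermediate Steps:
$I = -31$ ($I = -2 - 29 = -31$)
$J{\left(T \right)} = 14$ ($J{\left(T \right)} = -17 - -31 = -17 + 31 = 14$)
$\sqrt{38861 + J{\left(-144 \right)}} = \sqrt{38861 + 14} = \sqrt{38875} = 5 \sqrt{1555}$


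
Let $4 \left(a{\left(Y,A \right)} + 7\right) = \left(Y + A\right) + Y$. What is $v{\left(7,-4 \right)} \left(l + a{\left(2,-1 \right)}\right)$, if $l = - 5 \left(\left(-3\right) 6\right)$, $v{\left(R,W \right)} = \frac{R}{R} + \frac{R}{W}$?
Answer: $- \frac{1005}{16} \approx -62.813$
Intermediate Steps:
$v{\left(R,W \right)} = 1 + \frac{R}{W}$
$a{\left(Y,A \right)} = -7 + \frac{Y}{2} + \frac{A}{4}$ ($a{\left(Y,A \right)} = -7 + \frac{\left(Y + A\right) + Y}{4} = -7 + \frac{\left(A + Y\right) + Y}{4} = -7 + \frac{A + 2 Y}{4} = -7 + \left(\frac{Y}{2} + \frac{A}{4}\right) = -7 + \frac{Y}{2} + \frac{A}{4}$)
$l = 90$ ($l = \left(-5\right) \left(-18\right) = 90$)
$v{\left(7,-4 \right)} \left(l + a{\left(2,-1 \right)}\right) = \frac{7 - 4}{-4} \left(90 + \left(-7 + \frac{1}{2} \cdot 2 + \frac{1}{4} \left(-1\right)\right)\right) = \left(- \frac{1}{4}\right) 3 \left(90 - \frac{25}{4}\right) = - \frac{3 \left(90 - \frac{25}{4}\right)}{4} = \left(- \frac{3}{4}\right) \frac{335}{4} = - \frac{1005}{16}$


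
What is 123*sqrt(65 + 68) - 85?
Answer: -85 + 123*sqrt(133) ≈ 1333.5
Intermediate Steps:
123*sqrt(65 + 68) - 85 = 123*sqrt(133) - 85 = -85 + 123*sqrt(133)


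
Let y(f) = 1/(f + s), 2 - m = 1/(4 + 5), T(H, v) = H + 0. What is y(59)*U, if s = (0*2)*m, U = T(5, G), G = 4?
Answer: 5/59 ≈ 0.084746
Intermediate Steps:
T(H, v) = H
m = 17/9 (m = 2 - 1/(4 + 5) = 2 - 1/9 = 2 - 1*⅑ = 2 - ⅑ = 17/9 ≈ 1.8889)
U = 5
s = 0 (s = (0*2)*(17/9) = 0*(17/9) = 0)
y(f) = 1/f (y(f) = 1/(f + 0) = 1/f)
y(59)*U = 5/59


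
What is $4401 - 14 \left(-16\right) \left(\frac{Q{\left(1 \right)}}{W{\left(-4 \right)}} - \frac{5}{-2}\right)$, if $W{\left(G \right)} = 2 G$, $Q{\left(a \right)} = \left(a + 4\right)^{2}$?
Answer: $4261$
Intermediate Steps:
$Q{\left(a \right)} = \left(4 + a\right)^{2}$
$4401 - 14 \left(-16\right) \left(\frac{Q{\left(1 \right)}}{W{\left(-4 \right)}} - \frac{5}{-2}\right) = 4401 - 14 \left(-16\right) \left(\frac{\left(4 + 1\right)^{2}}{2 \left(-4\right)} - \frac{5}{-2}\right) = 4401 - - 224 \left(\frac{5^{2}}{-8} - - \frac{5}{2}\right) = 4401 - - 224 \left(25 \left(- \frac{1}{8}\right) + \frac{5}{2}\right) = 4401 - - 224 \left(- \frac{25}{8} + \frac{5}{2}\right) = 4401 - \left(-224\right) \left(- \frac{5}{8}\right) = 4401 - 140 = 4261$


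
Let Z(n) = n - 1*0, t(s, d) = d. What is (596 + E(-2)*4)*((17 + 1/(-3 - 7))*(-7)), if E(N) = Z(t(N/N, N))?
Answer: -347802/5 ≈ -69560.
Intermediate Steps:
Z(n) = n (Z(n) = n + 0 = n)
E(N) = N
(596 + E(-2)*4)*((17 + 1/(-3 - 7))*(-7)) = (596 - 2*4)*((17 + 1/(-3 - 7))*(-7)) = (596 - 8)*((17 + 1/(-10))*(-7)) = 588*((17 - ⅒)*(-7)) = 588*((169/10)*(-7)) = 588*(-1183/10) = -347802/5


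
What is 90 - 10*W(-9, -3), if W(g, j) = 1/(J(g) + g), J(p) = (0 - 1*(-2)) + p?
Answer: 725/8 ≈ 90.625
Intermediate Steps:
J(p) = 2 + p (J(p) = (0 + 2) + p = 2 + p)
W(g, j) = 1/(2 + 2*g) (W(g, j) = 1/((2 + g) + g) = 1/(2 + 2*g))
90 - 10*W(-9, -3) = 90 - 5/(1 - 9) = 90 - 5/(-8) = 90 - 5*(-1)/8 = 90 - 10*(-1/16) = 90 + 5/8 = 725/8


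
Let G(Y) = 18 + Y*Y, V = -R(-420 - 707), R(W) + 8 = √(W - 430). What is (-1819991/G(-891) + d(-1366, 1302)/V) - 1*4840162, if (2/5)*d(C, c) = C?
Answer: -6228878869351289/1286910279 - 10245*I*√173/1621 ≈ -4.8402e+6 - 83.129*I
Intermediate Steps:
d(C, c) = 5*C/2
R(W) = -8 + √(-430 + W) (R(W) = -8 + √(W - 430) = -8 + √(-430 + W))
V = 8 - 3*I*√173 (V = -(-8 + √(-430 + (-420 - 707))) = -(-8 + √(-430 - 1127)) = -(-8 + √(-1557)) = -(-8 + 3*I*√173) = 8 - 3*I*√173 ≈ 8.0 - 39.459*I)
G(Y) = 18 + Y²
(-1819991/G(-891) + d(-1366, 1302)/V) - 1*4840162 = (-1819991/(18 + (-891)²) + ((5/2)*(-1366))/(8 - 3*I*√173)) - 1*4840162 = (-1819991/(18 + 793881) - 3415/(8 - 3*I*√173)) - 4840162 = (-1819991/793899 - 3415/(8 - 3*I*√173)) - 4840162 = -3842601591629/793899 - 3415/(8 - 3*I*√173)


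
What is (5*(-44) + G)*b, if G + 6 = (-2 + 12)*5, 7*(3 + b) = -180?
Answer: 35376/7 ≈ 5053.7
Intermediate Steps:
b = -201/7 (b = -3 + (⅐)*(-180) = -3 - 180/7 = -201/7 ≈ -28.714)
G = 44 (G = -6 + (-2 + 12)*5 = -6 + 10*5 = -6 + 50 = 44)
(5*(-44) + G)*b = (5*(-44) + 44)*(-201/7) = (-220 + 44)*(-201/7) = -176*(-201/7) = 35376/7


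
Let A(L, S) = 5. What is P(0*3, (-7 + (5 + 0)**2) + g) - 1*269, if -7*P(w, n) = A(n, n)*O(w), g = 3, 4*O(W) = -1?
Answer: -7527/28 ≈ -268.82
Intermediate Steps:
O(W) = -1/4 (O(W) = (1/4)*(-1) = -1/4)
P(w, n) = 5/28 (P(w, n) = -5*(-1)/(7*4) = -1/7*(-5/4) = 5/28)
P(0*3, (-7 + (5 + 0)**2) + g) - 1*269 = 5/28 - 1*269 = 5/28 - 269 = -7527/28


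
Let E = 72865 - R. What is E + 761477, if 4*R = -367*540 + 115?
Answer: 3535433/4 ≈ 8.8386e+5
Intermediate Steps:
R = -198065/4 (R = (-367*540 + 115)/4 = (-198180 + 115)/4 = (1/4)*(-198065) = -198065/4 ≈ -49516.)
E = 489525/4 (E = 72865 - 1*(-198065/4) = 72865 + 198065/4 = 489525/4 ≈ 1.2238e+5)
E + 761477 = 489525/4 + 761477 = 3535433/4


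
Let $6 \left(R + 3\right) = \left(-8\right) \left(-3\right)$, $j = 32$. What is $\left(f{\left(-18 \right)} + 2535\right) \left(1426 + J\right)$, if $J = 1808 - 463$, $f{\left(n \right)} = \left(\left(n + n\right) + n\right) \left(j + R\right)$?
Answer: $2086563$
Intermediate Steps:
$R = 1$ ($R = -3 + \frac{\left(-8\right) \left(-3\right)}{6} = -3 + \frac{1}{6} \cdot 24 = -3 + 4 = 1$)
$f{\left(n \right)} = 99 n$ ($f{\left(n \right)} = \left(\left(n + n\right) + n\right) \left(32 + 1\right) = \left(2 n + n\right) 33 = 3 n 33 = 99 n$)
$J = 1345$ ($J = 1808 - 463 = 1345$)
$\left(f{\left(-18 \right)} + 2535\right) \left(1426 + J\right) = \left(99 \left(-18\right) + 2535\right) \left(1426 + 1345\right) = \left(-1782 + 2535\right) 2771 = 753 \cdot 2771 = 2086563$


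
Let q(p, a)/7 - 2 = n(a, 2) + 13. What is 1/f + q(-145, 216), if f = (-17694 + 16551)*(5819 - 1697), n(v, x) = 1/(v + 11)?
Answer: 112330295305/1069498242 ≈ 105.03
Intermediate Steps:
n(v, x) = 1/(11 + v)
q(p, a) = 105 + 7/(11 + a) (q(p, a) = 14 + 7*(1/(11 + a) + 13) = 14 + 7*(13 + 1/(11 + a)) = 14 + (91 + 7/(11 + a)) = 105 + 7/(11 + a))
f = -4711446 (f = -1143*4122 = -4711446)
1/f + q(-145, 216) = 1/(-4711446) + 7*(166 + 15*216)/(11 + 216) = -1/4711446 + 7*(166 + 3240)/227 = -1/4711446 + 7*(1/227)*3406 = -1/4711446 + 23842/227 = 112330295305/1069498242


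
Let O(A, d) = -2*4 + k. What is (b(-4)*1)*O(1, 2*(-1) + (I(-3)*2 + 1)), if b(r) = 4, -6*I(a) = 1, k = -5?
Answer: -52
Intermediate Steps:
I(a) = -⅙ (I(a) = -⅙*1 = -⅙)
O(A, d) = -13 (O(A, d) = -2*4 - 5 = -8 - 5 = -13)
(b(-4)*1)*O(1, 2*(-1) + (I(-3)*2 + 1)) = (4*1)*(-13) = 4*(-13) = -52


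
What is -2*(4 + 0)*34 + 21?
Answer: -251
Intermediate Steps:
-2*(4 + 0)*34 + 21 = -2*4*34 + 21 = -8*34 + 21 = -272 + 21 = -251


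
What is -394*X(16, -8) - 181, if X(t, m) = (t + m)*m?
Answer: 25035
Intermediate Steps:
X(t, m) = m*(m + t) (X(t, m) = (m + t)*m = m*(m + t))
-394*X(16, -8) - 181 = -(-3152)*(-8 + 16) - 181 = -(-3152)*8 - 181 = -394*(-64) - 181 = 25216 - 181 = 25035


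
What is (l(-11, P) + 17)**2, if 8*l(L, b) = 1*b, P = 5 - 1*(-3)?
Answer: 324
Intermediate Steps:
P = 8 (P = 5 + 3 = 8)
l(L, b) = b/8 (l(L, b) = (1*b)/8 = b/8)
(l(-11, P) + 17)**2 = ((1/8)*8 + 17)**2 = (1 + 17)**2 = 18**2 = 324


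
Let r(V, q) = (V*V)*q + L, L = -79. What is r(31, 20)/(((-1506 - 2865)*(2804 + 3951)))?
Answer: -19141/29526105 ≈ -0.00064827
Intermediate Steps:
r(V, q) = -79 + q*V² (r(V, q) = (V*V)*q - 79 = V²*q - 79 = q*V² - 79 = -79 + q*V²)
r(31, 20)/(((-1506 - 2865)*(2804 + 3951))) = (-79 + 20*31²)/(((-1506 - 2865)*(2804 + 3951))) = (-79 + 20*961)/((-4371*6755)) = (-79 + 19220)/(-29526105) = 19141*(-1/29526105) = -19141/29526105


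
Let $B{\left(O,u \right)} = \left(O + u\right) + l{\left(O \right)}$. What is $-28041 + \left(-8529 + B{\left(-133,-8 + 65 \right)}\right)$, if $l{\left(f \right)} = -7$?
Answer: $-36653$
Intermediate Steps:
$B{\left(O,u \right)} = -7 + O + u$ ($B{\left(O,u \right)} = \left(O + u\right) - 7 = -7 + O + u$)
$-28041 + \left(-8529 + B{\left(-133,-8 + 65 \right)}\right) = -28041 - 8612 = -36653$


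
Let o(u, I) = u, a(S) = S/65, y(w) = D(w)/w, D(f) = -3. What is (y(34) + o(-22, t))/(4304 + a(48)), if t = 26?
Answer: -48815/9513472 ≈ -0.0051311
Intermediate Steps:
y(w) = -3/w
a(S) = S/65 (a(S) = S*(1/65) = S/65)
(y(34) + o(-22, t))/(4304 + a(48)) = (-3/34 - 22)/(4304 + (1/65)*48) = (-3*1/34 - 22)/(4304 + 48/65) = (-3/34 - 22)/(279808/65) = -751/34*65/279808 = -48815/9513472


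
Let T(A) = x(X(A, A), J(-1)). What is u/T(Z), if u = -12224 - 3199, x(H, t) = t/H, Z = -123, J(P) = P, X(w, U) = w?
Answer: -1897029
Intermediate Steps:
T(A) = -1/A
u = -15423
u/T(Z) = -15423/((-1/(-123))) = -15423/((-1*(-1/123))) = -15423/1/123 = -15423*123 = -1897029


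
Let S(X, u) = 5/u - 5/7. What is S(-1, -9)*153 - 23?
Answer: -1521/7 ≈ -217.29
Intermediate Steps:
S(X, u) = -5/7 + 5/u (S(X, u) = 5/u - 5*⅐ = 5/u - 5/7 = -5/7 + 5/u)
S(-1, -9)*153 - 23 = (-5/7 + 5/(-9))*153 - 23 = (-5/7 + 5*(-⅑))*153 - 23 = (-5/7 - 5/9)*153 - 23 = -80/63*153 - 23 = -1360/7 - 23 = -1521/7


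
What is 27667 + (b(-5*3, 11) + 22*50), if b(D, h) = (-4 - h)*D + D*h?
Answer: 28827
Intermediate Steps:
b(D, h) = D*h + D*(-4 - h) (b(D, h) = D*(-4 - h) + D*h = D*h + D*(-4 - h))
27667 + (b(-5*3, 11) + 22*50) = 27667 + (-(-20)*3 + 22*50) = 27667 + (-4*(-15) + 1100) = 27667 + (60 + 1100) = 27667 + 1160 = 28827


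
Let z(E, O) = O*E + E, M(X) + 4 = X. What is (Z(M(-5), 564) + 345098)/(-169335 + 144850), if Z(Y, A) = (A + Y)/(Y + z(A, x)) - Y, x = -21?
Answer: -1298637456/92137055 ≈ -14.095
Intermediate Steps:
M(X) = -4 + X
z(E, O) = E + E*O (z(E, O) = E*O + E = E + E*O)
Z(Y, A) = -Y + (A + Y)/(Y - 20*A) (Z(Y, A) = (A + Y)/(Y + A*(1 - 21)) - Y = (A + Y)/(Y + A*(-20)) - Y = (A + Y)/(Y - 20*A) - Y = -Y + (A + Y)/(Y - 20*A))
(Z(M(-5), 564) + 345098)/(-169335 + 144850) = ((564 + (-4 - 5) - (-4 - 5)**2 + 20*564*(-4 - 5))/((-4 - 5) - 20*564) + 345098)/(-169335 + 144850) = ((564 - 9 - 1*(-9)**2 + 20*564*(-9))/(-9 - 11280) + 345098)/(-24485) = ((564 - 9 - 1*81 - 101520)/(-11289) + 345098)*(-1/24485) = (-(564 - 9 - 81 - 101520)/11289 + 345098)*(-1/24485) = (-1/11289*(-101046) + 345098)*(-1/24485) = (33682/3763 + 345098)*(-1/24485) = (1298637456/3763)*(-1/24485) = -1298637456/92137055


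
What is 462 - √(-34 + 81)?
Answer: 462 - √47 ≈ 455.14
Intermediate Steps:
462 - √(-34 + 81) = 462 - √47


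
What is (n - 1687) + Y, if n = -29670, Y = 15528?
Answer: -15829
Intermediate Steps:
(n - 1687) + Y = (-29670 - 1687) + 15528 = -31357 + 15528 = -15829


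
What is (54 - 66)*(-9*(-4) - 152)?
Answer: 1392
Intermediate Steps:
(54 - 66)*(-9*(-4) - 152) = -12*(36 - 152) = -12*(-116) = 1392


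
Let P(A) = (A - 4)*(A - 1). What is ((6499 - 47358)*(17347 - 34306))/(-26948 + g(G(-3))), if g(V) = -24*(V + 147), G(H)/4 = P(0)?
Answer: -692927781/30860 ≈ -22454.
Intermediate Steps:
P(A) = (-1 + A)*(-4 + A) (P(A) = (-4 + A)*(-1 + A) = (-1 + A)*(-4 + A))
G(H) = 16 (G(H) = 4*(4 + 0² - 5*0) = 4*(4 + 0 + 0) = 4*4 = 16)
g(V) = -3528 - 24*V (g(V) = -24*(147 + V) = -3528 - 24*V)
((6499 - 47358)*(17347 - 34306))/(-26948 + g(G(-3))) = ((6499 - 47358)*(17347 - 34306))/(-26948 + (-3528 - 24*16)) = (-40859*(-16959))/(-26948 + (-3528 - 384)) = 692927781/(-26948 - 3912) = 692927781/(-30860) = 692927781*(-1/30860) = -692927781/30860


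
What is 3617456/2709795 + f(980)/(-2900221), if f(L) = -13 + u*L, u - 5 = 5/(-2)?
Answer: 10484818087361/7859004364695 ≈ 1.3341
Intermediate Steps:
u = 5/2 (u = 5 + 5/(-2) = 5 + 5*(-1/2) = 5 - 5/2 = 5/2 ≈ 2.5000)
f(L) = -13 + 5*L/2
3617456/2709795 + f(980)/(-2900221) = 3617456/2709795 + (-13 + (5/2)*980)/(-2900221) = 3617456*(1/2709795) + (-13 + 2450)*(-1/2900221) = 3617456/2709795 + 2437*(-1/2900221) = 3617456/2709795 - 2437/2900221 = 10484818087361/7859004364695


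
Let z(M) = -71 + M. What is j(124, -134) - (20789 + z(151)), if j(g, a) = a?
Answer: -21003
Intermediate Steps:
j(124, -134) - (20789 + z(151)) = -134 - (20789 + (-71 + 151)) = -134 - (20789 + 80) = -134 - 1*20869 = -134 - 20869 = -21003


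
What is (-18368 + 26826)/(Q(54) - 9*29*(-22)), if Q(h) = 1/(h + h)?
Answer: 913464/620137 ≈ 1.4730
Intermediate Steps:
Q(h) = 1/(2*h)
(-18368 + 26826)/(Q(54) - 9*29*(-22)) = (-18368 + 26826)/((½)/54 - 9*29*(-22)) = 8458/((½)*(1/54) - 261*(-22)) = 8458/(1/108 + 5742) = 8458/(620137/108) = 8458*(108/620137) = 913464/620137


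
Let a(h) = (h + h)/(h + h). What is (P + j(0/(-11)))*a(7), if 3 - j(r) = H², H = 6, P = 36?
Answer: 3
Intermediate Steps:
j(r) = -33 (j(r) = 3 - 1*6² = 3 - 1*36 = 3 - 36 = -33)
a(h) = 1 (a(h) = (2*h)/((2*h)) = (2*h)*(1/(2*h)) = 1)
(P + j(0/(-11)))*a(7) = (36 - 33)*1 = 3*1 = 3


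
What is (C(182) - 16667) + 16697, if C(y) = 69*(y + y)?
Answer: 25146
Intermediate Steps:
C(y) = 138*y (C(y) = 69*(2*y) = 138*y)
(C(182) - 16667) + 16697 = (138*182 - 16667) + 16697 = (25116 - 16667) + 16697 = 8449 + 16697 = 25146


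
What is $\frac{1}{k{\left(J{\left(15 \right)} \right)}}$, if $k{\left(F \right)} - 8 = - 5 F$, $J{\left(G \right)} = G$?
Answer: $- \frac{1}{67} \approx -0.014925$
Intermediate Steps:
$k{\left(F \right)} = 8 - 5 F$
$\frac{1}{k{\left(J{\left(15 \right)} \right)}} = \frac{1}{8 - 75} = \frac{1}{-67} = - \frac{1}{67}$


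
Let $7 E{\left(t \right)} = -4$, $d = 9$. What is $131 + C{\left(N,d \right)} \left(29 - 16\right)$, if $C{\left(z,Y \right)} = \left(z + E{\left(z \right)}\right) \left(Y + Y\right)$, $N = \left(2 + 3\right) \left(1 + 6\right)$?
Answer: $\frac{57311}{7} \approx 8187.3$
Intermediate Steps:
$E{\left(t \right)} = - \frac{4}{7}$ ($E{\left(t \right)} = \frac{1}{7} \left(-4\right) = - \frac{4}{7}$)
$N = 35$ ($N = 5 \cdot 7 = 35$)
$C{\left(z,Y \right)} = 2 Y \left(- \frac{4}{7} + z\right)$ ($C{\left(z,Y \right)} = \left(z - \frac{4}{7}\right) \left(Y + Y\right) = \left(- \frac{4}{7} + z\right) 2 Y = 2 Y \left(- \frac{4}{7} + z\right)$)
$131 + C{\left(N,d \right)} \left(29 - 16\right) = 131 + \frac{2}{7} \cdot 9 \left(-4 + 7 \cdot 35\right) \left(29 - 16\right) = 131 + \frac{2}{7} \cdot 9 \left(-4 + 245\right) \left(29 - 16\right) = 131 + \frac{2}{7} \cdot 9 \cdot 241 \cdot 13 = 131 + \frac{4338}{7} \cdot 13 = 131 + \frac{56394}{7} = \frac{57311}{7}$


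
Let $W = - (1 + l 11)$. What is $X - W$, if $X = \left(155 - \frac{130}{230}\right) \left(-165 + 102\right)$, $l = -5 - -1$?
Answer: $- \frac{224765}{23} \approx -9772.4$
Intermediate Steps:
$l = -4$ ($l = -5 + 1 = -4$)
$X = - \frac{223776}{23}$ ($X = \left(155 - \frac{13}{23}\right) \left(-63\right) = \frac{3552}{23} \left(-63\right) = - \frac{223776}{23} \approx -9729.4$)
$W = 43$ ($W = - (1 - 44) = \left(-1\right) \left(-43\right) = 43$)
$X - W = - \frac{223776}{23} - 43 = - \frac{224765}{23}$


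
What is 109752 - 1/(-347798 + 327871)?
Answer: 2187028105/19927 ≈ 1.0975e+5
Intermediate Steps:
109752 - 1/(-347798 + 327871) = 109752 - 1/(-19927) = 109752 - 1*(-1/19927) = 109752 + 1/19927 = 2187028105/19927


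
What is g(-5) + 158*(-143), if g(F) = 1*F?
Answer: -22599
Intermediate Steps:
g(F) = F
g(-5) + 158*(-143) = -5 + 158*(-143) = -5 - 22594 = -22599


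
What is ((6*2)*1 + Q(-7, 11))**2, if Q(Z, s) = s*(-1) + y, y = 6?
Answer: 49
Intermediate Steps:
Q(Z, s) = 6 - s (Q(Z, s) = s*(-1) + 6 = -s + 6 = 6 - s)
((6*2)*1 + Q(-7, 11))**2 = ((6*2)*1 + (6 - 1*11))**2 = (12*1 + (6 - 11))**2 = (12 - 5)**2 = 7**2 = 49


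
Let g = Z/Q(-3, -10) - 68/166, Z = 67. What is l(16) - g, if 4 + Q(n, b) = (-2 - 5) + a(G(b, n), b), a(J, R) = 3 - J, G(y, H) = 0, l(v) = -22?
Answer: -8775/664 ≈ -13.215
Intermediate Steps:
Q(n, b) = -8 (Q(n, b) = -4 + ((-2 - 5) + (3 - 1*0)) = -4 + (-7 + (3 + 0)) = -4 + (-7 + 3) = -4 - 4 = -8)
g = -5833/664 (g = 67/(-8) - 68/166 = 67*(-⅛) - 68*1/166 = -67/8 - 34/83 = -5833/664 ≈ -8.7846)
l(16) - g = -22 - 1*(-5833/664) = -22 + 5833/664 = -8775/664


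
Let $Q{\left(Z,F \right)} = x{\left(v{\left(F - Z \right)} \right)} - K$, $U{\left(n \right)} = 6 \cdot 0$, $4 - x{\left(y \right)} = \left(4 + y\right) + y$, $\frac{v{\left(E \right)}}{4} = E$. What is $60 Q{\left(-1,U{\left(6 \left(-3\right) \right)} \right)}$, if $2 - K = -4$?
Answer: $-840$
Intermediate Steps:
$K = 6$ ($K = 2 - -4 = 2 + 4 = 6$)
$v{\left(E \right)} = 4 E$
$x{\left(y \right)} = - 2 y$ ($x{\left(y \right)} = 4 - \left(\left(4 + y\right) + y\right) = 4 - \left(4 + 2 y\right) = - 2 y$)
$U{\left(n \right)} = 0$
$Q{\left(Z,F \right)} = -6 - 8 F + 8 Z$ ($Q{\left(Z,F \right)} = - 2 \cdot 4 \left(F - Z\right) - 6 = - 2 \left(- 4 Z + 4 F\right) - 6 = \left(- 8 F + 8 Z\right) - 6 = -6 - 8 F + 8 Z$)
$60 Q{\left(-1,U{\left(6 \left(-3\right) \right)} \right)} = 60 \left(-6 - 0 + 8 \left(-1\right)\right) = 60 \left(-6 + 0 - 8\right) = 60 \left(-14\right) = -840$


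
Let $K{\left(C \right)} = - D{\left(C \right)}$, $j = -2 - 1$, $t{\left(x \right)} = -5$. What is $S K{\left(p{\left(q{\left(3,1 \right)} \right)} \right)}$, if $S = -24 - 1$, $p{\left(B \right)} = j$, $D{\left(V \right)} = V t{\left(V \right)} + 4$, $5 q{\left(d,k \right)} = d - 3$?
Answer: $475$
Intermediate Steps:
$q{\left(d,k \right)} = - \frac{3}{5} + \frac{d}{5}$ ($q{\left(d,k \right)} = \frac{d - 3}{5} = \frac{-3 + d}{5} = - \frac{3}{5} + \frac{d}{5}$)
$D{\left(V \right)} = 4 - 5 V$ ($D{\left(V \right)} = V \left(-5\right) + 4 = - 5 V + 4 = 4 - 5 V$)
$j = -3$
$p{\left(B \right)} = -3$
$K{\left(C \right)} = -4 + 5 C$ ($K{\left(C \right)} = - (4 - 5 C) = -4 + 5 C$)
$S = -25$
$S K{\left(p{\left(q{\left(3,1 \right)} \right)} \right)} = - 25 \left(-4 + 5 \left(-3\right)\right) = - 25 \left(-4 - 15\right) = \left(-25\right) \left(-19\right) = 475$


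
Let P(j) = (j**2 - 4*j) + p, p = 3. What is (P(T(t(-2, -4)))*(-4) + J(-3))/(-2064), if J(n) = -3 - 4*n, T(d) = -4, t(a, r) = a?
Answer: 131/2064 ≈ 0.063469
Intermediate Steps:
P(j) = 3 + j**2 - 4*j (P(j) = (j**2 - 4*j) + 3 = 3 + j**2 - 4*j)
(P(T(t(-2, -4)))*(-4) + J(-3))/(-2064) = ((3 + (-4)**2 - 4*(-4))*(-4) + (-3 - 4*(-3)))/(-2064) = ((3 + 16 + 16)*(-4) + (-3 + 12))*(-1/2064) = (35*(-4) + 9)*(-1/2064) = (-140 + 9)*(-1/2064) = -131*(-1/2064) = 131/2064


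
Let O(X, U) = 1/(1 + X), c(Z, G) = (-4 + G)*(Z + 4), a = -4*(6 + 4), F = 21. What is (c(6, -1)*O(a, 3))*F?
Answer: 350/13 ≈ 26.923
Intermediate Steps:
a = -40 (a = -4*10 = -40)
c(Z, G) = (-4 + G)*(4 + Z)
(c(6, -1)*O(a, 3))*F = ((-16 - 4*6 + 4*(-1) - 1*6)/(1 - 40))*21 = ((-16 - 24 - 4 - 6)/(-39))*21 = -50*(-1/39)*21 = (50/39)*21 = 350/13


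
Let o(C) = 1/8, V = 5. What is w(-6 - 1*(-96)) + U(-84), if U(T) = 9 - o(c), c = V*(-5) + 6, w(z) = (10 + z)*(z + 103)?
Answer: 154471/8 ≈ 19309.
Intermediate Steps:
w(z) = (10 + z)*(103 + z)
c = -19 (c = 5*(-5) + 6 = -25 + 6 = -19)
o(C) = ⅛
U(T) = 71/8 (U(T) = 9 - 1*⅛ = 9 - ⅛ = 71/8)
w(-6 - 1*(-96)) + U(-84) = (1030 + (-6 - 1*(-96))² + 113*(-6 - 1*(-96))) + 71/8 = (1030 + (-6 + 96)² + 113*(-6 + 96)) + 71/8 = (1030 + 90² + 113*90) + 71/8 = (1030 + 8100 + 10170) + 71/8 = 19300 + 71/8 = 154471/8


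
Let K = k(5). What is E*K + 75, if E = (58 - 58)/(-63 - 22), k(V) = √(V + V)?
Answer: 75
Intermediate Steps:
k(V) = √2*√V (k(V) = √(2*V) = √2*√V)
K = √10 (K = √2*√5 = √10 ≈ 3.1623)
E = 0 (E = 0/(-85) = 0*(-1/85) = 0)
E*K + 75 = 0*√10 + 75 = 0 + 75 = 75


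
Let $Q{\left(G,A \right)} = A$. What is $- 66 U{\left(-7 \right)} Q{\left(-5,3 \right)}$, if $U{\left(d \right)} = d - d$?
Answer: $0$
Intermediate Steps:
$U{\left(d \right)} = 0$
$- 66 U{\left(-7 \right)} Q{\left(-5,3 \right)} = \left(-66\right) 0 \cdot 3 = 0 \cdot 3 = 0$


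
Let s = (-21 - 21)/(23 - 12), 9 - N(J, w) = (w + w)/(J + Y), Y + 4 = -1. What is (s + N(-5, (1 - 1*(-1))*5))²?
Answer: 6241/121 ≈ 51.578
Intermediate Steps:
Y = -5 (Y = -4 - 1 = -5)
N(J, w) = 9 - 2*w/(-5 + J) (N(J, w) = 9 - (w + w)/(J - 5) = 9 - 2*w/(-5 + J))
s = -42/11 ≈ -3.8182
(s + N(-5, (1 - 1*(-1))*5))² = (-42/11 + (-45 - 2*(1 - 1*(-1))*5 + 9*(-5))/(-5 - 5))² = (-42/11 + (-45 - 2*(1 + 1)*5 - 45)/(-10))² = (-42/11 - (-45 - 4*5 - 45)/10)² = (-42/11 - (-45 - 2*10 - 45)/10)² = (-42/11 - (-45 - 20 - 45)/10)² = (-42/11 - ⅒*(-110))² = (-42/11 + 11)² = (79/11)² = 6241/121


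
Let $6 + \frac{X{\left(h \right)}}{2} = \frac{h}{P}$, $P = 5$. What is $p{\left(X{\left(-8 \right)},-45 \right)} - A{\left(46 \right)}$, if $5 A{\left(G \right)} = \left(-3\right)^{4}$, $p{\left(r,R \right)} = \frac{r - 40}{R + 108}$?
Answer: $- \frac{1793}{105} \approx -17.076$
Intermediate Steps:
$X{\left(h \right)} = -12 + \frac{2 h}{5}$ ($X{\left(h \right)} = -12 + 2 \frac{h}{5} = -12 + \frac{2 h}{5}$)
$p{\left(r,R \right)} = \frac{-40 + r}{108 + R}$
$A{\left(G \right)} = \frac{81}{5}$ ($A{\left(G \right)} = \frac{\left(-3\right)^{4}}{5} = \frac{1}{5} \cdot 81 = \frac{81}{5}$)
$p{\left(X{\left(-8 \right)},-45 \right)} - A{\left(46 \right)} = \frac{-40 + \left(-12 + \frac{2}{5} \left(-8\right)\right)}{108 - 45} - \frac{81}{5} = \frac{-40 - \frac{76}{5}}{63} - \frac{81}{5} = \frac{1}{63} \left(- \frac{276}{5}\right) - \frac{81}{5} = - \frac{92}{105} - \frac{81}{5} = - \frac{1793}{105}$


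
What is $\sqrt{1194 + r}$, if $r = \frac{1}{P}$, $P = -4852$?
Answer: $\frac{\sqrt{7027257131}}{2426} \approx 34.554$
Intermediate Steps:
$r = - \frac{1}{4852}$ ($r = \frac{1}{-4852} = - \frac{1}{4852} \approx -0.0002061$)
$\sqrt{1194 + r} = \sqrt{1194 - \frac{1}{4852}} = \sqrt{\frac{5793287}{4852}} = \frac{\sqrt{7027257131}}{2426}$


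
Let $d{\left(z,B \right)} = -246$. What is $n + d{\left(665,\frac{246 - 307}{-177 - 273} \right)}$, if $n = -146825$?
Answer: $-147071$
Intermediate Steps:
$n + d{\left(665,\frac{246 - 307}{-177 - 273} \right)} = -146825 - 246 = -147071$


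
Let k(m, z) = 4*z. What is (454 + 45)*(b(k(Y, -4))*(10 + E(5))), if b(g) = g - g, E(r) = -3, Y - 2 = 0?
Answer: 0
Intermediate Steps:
Y = 2 (Y = 2 + 0 = 2)
b(g) = 0
(454 + 45)*(b(k(Y, -4))*(10 + E(5))) = (454 + 45)*(0*(10 - 3)) = 499*(0*7) = 499*0 = 0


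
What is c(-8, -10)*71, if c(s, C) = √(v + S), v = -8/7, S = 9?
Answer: 71*√385/7 ≈ 199.02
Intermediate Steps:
v = -8/7 (v = -8*⅐ = -8/7 ≈ -1.1429)
c(s, C) = √385/7 (c(s, C) = √(-8/7 + 9) = √(55/7) = √385/7)
c(-8, -10)*71 = (√385/7)*71 = 71*√385/7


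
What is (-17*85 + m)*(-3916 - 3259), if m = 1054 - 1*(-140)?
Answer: 1800925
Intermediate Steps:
m = 1194 (m = 1054 + 140 = 1194)
(-17*85 + m)*(-3916 - 3259) = (-17*85 + 1194)*(-3916 - 3259) = (-1445 + 1194)*(-7175) = -251*(-7175) = 1800925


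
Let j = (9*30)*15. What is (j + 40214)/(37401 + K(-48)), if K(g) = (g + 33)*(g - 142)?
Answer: 44264/40251 ≈ 1.0997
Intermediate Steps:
K(g) = (-142 + g)*(33 + g) (K(g) = (33 + g)*(-142 + g) = (-142 + g)*(33 + g))
j = 4050 (j = 270*15 = 4050)
(j + 40214)/(37401 + K(-48)) = (4050 + 40214)/(37401 + (-4686 + (-48)² - 109*(-48))) = 44264/(37401 + (-4686 + 2304 + 5232)) = 44264/(37401 + 2850) = 44264/40251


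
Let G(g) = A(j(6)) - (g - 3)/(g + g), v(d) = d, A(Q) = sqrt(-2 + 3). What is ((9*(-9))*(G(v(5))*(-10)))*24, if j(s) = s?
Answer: 15552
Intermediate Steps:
A(Q) = 1 (A(Q) = sqrt(1) = 1)
G(g) = 1 - (-3 + g)/(2*g) (G(g) = 1 - (g - 3)/(g + g) = 1 - (-3 + g)/(2*g))
((9*(-9))*(G(v(5))*(-10)))*24 = ((9*(-9))*(((1/2)*(3 + 5)/5)*(-10)))*24 = -81*(1/2)*(1/5)*8*(-10)*24 = -324*(-10)/5*24 = -81*(-8)*24 = 648*24 = 15552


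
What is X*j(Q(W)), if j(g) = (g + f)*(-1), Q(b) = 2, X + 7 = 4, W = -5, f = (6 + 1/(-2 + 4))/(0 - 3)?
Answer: -½ ≈ -0.50000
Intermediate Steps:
f = -13/6 (f = (6 + 1/2)/(-3) = (6 + ½)*(-⅓) = (13/2)*(-⅓) = -13/6 ≈ -2.1667)
X = -3 (X = -7 + 4 = -3)
j(g) = 13/6 - g (j(g) = (g - 13/6)*(-1) = (-13/6 + g)*(-1) = 13/6 - g)
X*j(Q(W)) = -3*(13/6 - 1*2) = -3*(13/6 - 2) = -3*⅙ = -½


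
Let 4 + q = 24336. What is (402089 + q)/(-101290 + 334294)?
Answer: 426421/233004 ≈ 1.8301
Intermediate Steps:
q = 24332 (q = -4 + 24336 = 24332)
(402089 + q)/(-101290 + 334294) = (402089 + 24332)/(-101290 + 334294) = 426421/233004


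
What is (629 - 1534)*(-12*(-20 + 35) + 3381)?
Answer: -2896905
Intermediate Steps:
(629 - 1534)*(-12*(-20 + 35) + 3381) = -905*(-12*15 + 3381) = -905*(-180 + 3381) = -905*3201 = -2896905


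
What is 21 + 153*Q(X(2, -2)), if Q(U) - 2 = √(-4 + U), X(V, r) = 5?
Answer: 480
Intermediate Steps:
Q(U) = 2 + √(-4 + U)
21 + 153*Q(X(2, -2)) = 21 + 153*(2 + √(-4 + 5)) = 21 + 153*(2 + √1) = 21 + 153*(2 + 1) = 21 + 153*3 = 21 + 459 = 480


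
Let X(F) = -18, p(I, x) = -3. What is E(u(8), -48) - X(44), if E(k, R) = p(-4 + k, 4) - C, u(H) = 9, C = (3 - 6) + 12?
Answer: 6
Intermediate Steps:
C = 9 (C = -3 + 12 = 9)
E(k, R) = -12 (E(k, R) = -3 - 1*9 = -3 - 9 = -12)
E(u(8), -48) - X(44) = -12 - 1*(-18) = -12 + 18 = 6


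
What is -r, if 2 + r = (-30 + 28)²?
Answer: -2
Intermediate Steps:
r = 2 (r = -2 + (-30 + 28)² = -2 + (-2)² = -2 + 4 = 2)
-r = -1*2 = -2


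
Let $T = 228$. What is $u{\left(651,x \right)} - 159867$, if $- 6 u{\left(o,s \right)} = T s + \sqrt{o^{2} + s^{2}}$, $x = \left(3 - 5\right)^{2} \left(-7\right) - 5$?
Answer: $-158613 - \frac{\sqrt{47210}}{2} \approx -1.5872 \cdot 10^{5}$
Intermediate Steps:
$x = -33$ ($x = \left(-2\right)^{2} \left(-7\right) - 5 = 4 \left(-7\right) - 5 = -28 - 5 = -33$)
$u{\left(o,s \right)} = - 38 s - \frac{\sqrt{o^{2} + s^{2}}}{6}$ ($u{\left(o,s \right)} = - \frac{228 s + \sqrt{o^{2} + s^{2}}}{6} = - \frac{\sqrt{o^{2} + s^{2}} + 228 s}{6} = - 38 s - \frac{\sqrt{o^{2} + s^{2}}}{6}$)
$u{\left(651,x \right)} - 159867 = \left(\left(-38\right) \left(-33\right) - \frac{\sqrt{651^{2} + \left(-33\right)^{2}}}{6}\right) - 159867 = \left(1254 - \frac{\sqrt{423801 + 1089}}{6}\right) - 159867 = \left(1254 - \frac{\sqrt{424890}}{6}\right) - 159867 = \left(1254 - \frac{3 \sqrt{47210}}{6}\right) - 159867 = \left(1254 - \frac{\sqrt{47210}}{2}\right) - 159867 = -158613 - \frac{\sqrt{47210}}{2}$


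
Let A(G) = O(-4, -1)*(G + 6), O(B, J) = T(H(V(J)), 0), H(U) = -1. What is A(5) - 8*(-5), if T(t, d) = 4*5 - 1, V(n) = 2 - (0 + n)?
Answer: 249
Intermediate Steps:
V(n) = 2 - n
T(t, d) = 19 (T(t, d) = 20 - 1 = 19)
O(B, J) = 19
A(G) = 114 + 19*G (A(G) = 19*(G + 6) = 19*(6 + G) = 114 + 19*G)
A(5) - 8*(-5) = (114 + 19*5) - 8*(-5) = (114 + 95) + 40 = 209 + 40 = 249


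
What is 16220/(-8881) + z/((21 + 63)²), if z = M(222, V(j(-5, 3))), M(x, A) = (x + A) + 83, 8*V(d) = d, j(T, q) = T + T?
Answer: -49666985/27850816 ≈ -1.7833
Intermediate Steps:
j(T, q) = 2*T
V(d) = d/8
M(x, A) = 83 + A + x (M(x, A) = (A + x) + 83 = 83 + A + x)
z = 1215/4 (z = 83 + (2*(-5))/8 + 222 = 83 + (⅛)*(-10) + 222 = 83 - 5/4 + 222 = 1215/4 ≈ 303.75)
16220/(-8881) + z/((21 + 63)²) = 16220/(-8881) + 1215/(4*((21 + 63)²)) = 16220*(-1/8881) + 1215/(4*(84²)) = -16220/8881 + (1215/4)/7056 = -16220/8881 + (1215/4)*(1/7056) = -16220/8881 + 135/3136 = -49666985/27850816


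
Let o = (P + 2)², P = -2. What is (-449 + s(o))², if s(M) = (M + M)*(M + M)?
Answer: 201601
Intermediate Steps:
o = 0 (o = (-2 + 2)² = 0² = 0)
s(M) = 4*M² (s(M) = (2*M)*(2*M) = 4*M²)
(-449 + s(o))² = (-449 + 4*0²)² = (-449 + 4*0)² = (-449 + 0)² = (-449)² = 201601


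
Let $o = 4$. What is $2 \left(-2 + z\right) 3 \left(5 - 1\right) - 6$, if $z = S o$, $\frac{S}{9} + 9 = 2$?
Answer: $-6102$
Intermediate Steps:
$S = -63$ ($S = -81 + 9 \cdot 2 = -81 + 18 = -63$)
$z = -252$ ($z = \left(-63\right) 4 = -252$)
$2 \left(-2 + z\right) 3 \left(5 - 1\right) - 6 = 2 \left(-2 - 252\right) 3 \left(5 - 1\right) - 6 = 2 \left(- 254 \cdot 3 \cdot 4\right) - 6 = 2 \left(\left(-254\right) 12\right) - 6 = 2 \left(-3048\right) - 6 = -6096 - 6 = -6102$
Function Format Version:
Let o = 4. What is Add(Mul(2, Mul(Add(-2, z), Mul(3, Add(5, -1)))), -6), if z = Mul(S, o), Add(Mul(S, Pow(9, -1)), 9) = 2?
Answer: -6102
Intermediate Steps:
S = -63 (S = Add(-81, Mul(9, 2)) = Add(-81, 18) = -63)
z = -252 (z = Mul(-63, 4) = -252)
Add(Mul(2, Mul(Add(-2, z), Mul(3, Add(5, -1)))), -6) = Add(Mul(2, Mul(Add(-2, -252), Mul(3, Add(5, -1)))), -6) = Add(Mul(2, Mul(-254, Mul(3, 4))), -6) = Add(Mul(2, Mul(-254, 12)), -6) = Add(Mul(2, -3048), -6) = Add(-6096, -6) = -6102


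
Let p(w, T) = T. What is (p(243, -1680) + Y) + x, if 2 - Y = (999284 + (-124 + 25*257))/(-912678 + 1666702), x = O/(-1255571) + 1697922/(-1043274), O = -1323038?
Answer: -276540611305215903213/164616581769703816 ≈ -1679.9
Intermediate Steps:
x = -125261746175/218317429909 (x = -1323038/(-1255571) + 1697922/(-1043274) = -1323038*(-1/1255571) + 1697922*(-1/1043274) = 1323038/1255571 - 282987/173879 = -125261746175/218317429909 ≈ -0.57376)
Y = 502463/754024 (Y = 2 - (999284 + (-124 + 25*257))/(-912678 + 1666702) = 2 - (999284 + (-124 + 6425))/754024 = 2 - (999284 + 6301)/754024 = 2 - 1005585/754024 = 502463/754024 ≈ 0.66638)
(p(243, -1680) + Y) + x = (-1680 + 502463/754024) - 125261746175/218317429909 = -1266257857/754024 - 125261746175/218317429909 = -276540611305215903213/164616581769703816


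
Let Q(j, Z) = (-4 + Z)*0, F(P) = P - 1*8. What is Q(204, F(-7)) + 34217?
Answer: 34217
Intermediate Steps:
F(P) = -8 + P (F(P) = P - 8 = -8 + P)
Q(j, Z) = 0
Q(204, F(-7)) + 34217 = 0 + 34217 = 34217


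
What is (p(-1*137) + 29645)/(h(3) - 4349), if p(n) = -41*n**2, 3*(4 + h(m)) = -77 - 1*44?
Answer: 554913/3295 ≈ 168.41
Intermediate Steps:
h(m) = -133/3 (h(m) = -4 + (-77 - 1*44)/3 = -4 + (-77 - 44)/3 = -4 + (1/3)*(-121) = -4 - 121/3 = -133/3)
(p(-1*137) + 29645)/(h(3) - 4349) = (-41*(-1*137)**2 + 29645)/(-133/3 - 4349) = (-41*(-137)**2 + 29645)/(-13180/3) = (-41*18769 + 29645)*(-3/13180) = (-769529 + 29645)*(-3/13180) = -739884*(-3/13180) = 554913/3295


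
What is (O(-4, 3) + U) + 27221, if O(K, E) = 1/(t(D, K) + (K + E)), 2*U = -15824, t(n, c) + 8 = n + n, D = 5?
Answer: 19310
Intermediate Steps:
t(n, c) = -8 + 2*n (t(n, c) = -8 + (n + n) = -8 + 2*n)
U = -7912 (U = (½)*(-15824) = -7912)
O(K, E) = 1/(2 + E + K) (O(K, E) = 1/((-8 + 2*5) + (K + E)) = 1/((-8 + 10) + (E + K)) = 1/(2 + (E + K)) = 1/(2 + E + K))
(O(-4, 3) + U) + 27221 = (1/(2 + 3 - 4) - 7912) + 27221 = (1/1 - 7912) + 27221 = (1 - 7912) + 27221 = -7911 + 27221 = 19310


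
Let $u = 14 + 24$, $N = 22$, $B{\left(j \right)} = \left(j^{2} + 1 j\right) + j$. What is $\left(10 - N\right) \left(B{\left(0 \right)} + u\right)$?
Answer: $-456$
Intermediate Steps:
$B{\left(j \right)} = j^{2} + 2 j$ ($B{\left(j \right)} = \left(j^{2} + j\right) + j = \left(j + j^{2}\right) + j = j^{2} + 2 j$)
$u = 38$
$\left(10 - N\right) \left(B{\left(0 \right)} + u\right) = \left(10 - 22\right) \left(0 \left(2 + 0\right) + 38\right) = \left(10 - 22\right) \left(0 \cdot 2 + 38\right) = - 12 \left(0 + 38\right) = \left(-12\right) 38 = -456$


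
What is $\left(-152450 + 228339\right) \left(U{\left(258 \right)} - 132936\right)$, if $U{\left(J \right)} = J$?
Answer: $-10068800742$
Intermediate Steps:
$\left(-152450 + 228339\right) \left(U{\left(258 \right)} - 132936\right) = \left(-152450 + 228339\right) \left(258 - 132936\right) = 75889 \left(-132678\right) = -10068800742$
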